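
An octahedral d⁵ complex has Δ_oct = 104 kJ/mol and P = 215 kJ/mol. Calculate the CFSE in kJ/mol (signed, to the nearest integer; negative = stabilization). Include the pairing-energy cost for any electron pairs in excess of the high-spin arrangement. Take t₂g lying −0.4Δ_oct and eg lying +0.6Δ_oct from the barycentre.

Here Δ_oct < P (104 < 215), so the high-spin state is favoured.
Configuration: t₂g³ eg².
Orbital CFSE = 0.0Δ_oct = 0.0 × 104 = 0 kJ/mol.
High-spin has no excess pairs, so no pairing correction applies.

0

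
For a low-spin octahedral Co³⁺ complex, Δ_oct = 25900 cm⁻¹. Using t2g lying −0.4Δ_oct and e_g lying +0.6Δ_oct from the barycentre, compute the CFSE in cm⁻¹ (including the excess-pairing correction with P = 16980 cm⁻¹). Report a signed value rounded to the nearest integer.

-28200

Group 9 minus oxidation state +3 gives a d⁶ configuration for Co³⁺.
Electron filling gives t2g^6 e_g^0.
CFSE(orbital) = 6×(-0.4Δ_oct) + 0×(0.6Δ_oct) = -2.4Δ_oct; with Δ_oct = 25900 cm⁻¹ that is -62160 cm⁻¹.
Relative to high-spin t2g^4 e_g^2 (1 paired), the low-spin configuration has 2 additional pairs, contributing +2 × 16980 = +33960 cm⁻¹.
Net CFSE = -62160 + 33960 = -28200 cm⁻¹.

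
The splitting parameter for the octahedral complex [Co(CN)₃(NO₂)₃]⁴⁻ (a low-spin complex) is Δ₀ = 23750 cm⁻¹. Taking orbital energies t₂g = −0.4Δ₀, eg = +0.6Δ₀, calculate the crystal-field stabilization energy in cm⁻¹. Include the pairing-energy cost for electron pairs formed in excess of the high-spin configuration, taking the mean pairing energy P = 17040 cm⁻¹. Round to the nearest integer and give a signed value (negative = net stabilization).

-25710

Ligand charges: 3×(-1) from CN⁻ and 3×(-1) from NO₂⁻ sum to -6; with overall charge -4, Co is +2.
Group 9 minus oxidation state +2 gives a d⁷ configuration for Co²⁺.
The d⁷ electrons fill as t₂g⁶ eg¹.
CFSE(orbital) = 6×(-0.4Δ₀) + 1×(0.6Δ₀) = -1.8Δ₀; with Δ₀ = 23750 cm⁻¹ that is -42750 cm⁻¹.
Pairing penalty: 3 pairs vs 2 in the high-spin reference → 1 extra × P = 17040 cm⁻¹.
Net CFSE = -42750 + 17040 = -25710 cm⁻¹.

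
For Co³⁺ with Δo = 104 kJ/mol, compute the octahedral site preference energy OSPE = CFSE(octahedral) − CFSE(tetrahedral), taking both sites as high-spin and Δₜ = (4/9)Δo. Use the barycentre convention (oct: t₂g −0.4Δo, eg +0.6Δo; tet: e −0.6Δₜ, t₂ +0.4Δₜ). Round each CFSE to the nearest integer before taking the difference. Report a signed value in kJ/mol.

-14

Co³⁺: group 9, so d-count = 9 − 3 = 6.
Octahedral (high-spin): t2g^4 e_g^2, CFSE = 4(−0.4) + 2(+0.6) = -0.4Δo = -0.4 × 104 = -42 kJ/mol.
In a tetrahedral site the filling is e^3 t2^3: CFSE(tet) = -0.6Δₜ = -0.6 × (4/9)(104) = -28 kJ/mol.
OSPE = CFSE(oct) − CFSE(tet) = -42 − (-28) = -14 kJ/mol.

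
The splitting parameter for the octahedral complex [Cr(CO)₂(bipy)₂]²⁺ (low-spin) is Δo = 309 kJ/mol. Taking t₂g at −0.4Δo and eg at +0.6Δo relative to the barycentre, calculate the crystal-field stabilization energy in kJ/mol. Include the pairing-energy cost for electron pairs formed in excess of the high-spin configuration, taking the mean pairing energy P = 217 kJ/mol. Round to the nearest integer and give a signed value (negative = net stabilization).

Ligand charges: 2×(+0) from CO and 2×(+0) from bipy sum to +0; with overall charge +2, Cr is +2.
Cr sits in group 6; removing 2 electrons leaves Cr²⁺ with 6 − 2 = 4 d electrons.
Electron filling gives t₂g⁴ eg⁰.
Orbital CFSE = 4(-0.4) + 0(0.6) = -1.6Δo = -1.6 × 309 = -494 kJ/mol.
Relative to high-spin t₂g³ eg¹ (0 paired), the low-spin configuration has 1 additional pair, contributing +1 × 217 = +217 kJ/mol.
Combining: -494 + 217 = -277 kJ/mol.

-277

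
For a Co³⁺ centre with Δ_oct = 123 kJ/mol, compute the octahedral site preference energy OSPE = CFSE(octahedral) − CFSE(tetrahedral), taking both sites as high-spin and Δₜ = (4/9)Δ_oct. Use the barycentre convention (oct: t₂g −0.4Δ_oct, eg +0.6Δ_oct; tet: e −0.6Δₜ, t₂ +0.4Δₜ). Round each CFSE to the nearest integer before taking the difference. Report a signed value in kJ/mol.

-16

Co sits in group 9; removing 3 electrons leaves Co³⁺ with 9 − 3 = 6 d electrons.
Octahedral (high-spin): t₂g⁴ eg², CFSE = 4(−0.4) + 2(+0.6) = -0.4Δ_oct = -0.4 × 123 = -49 kJ/mol.
Tetrahedral e³ t₂³ gives -0.6Δₜ = -0.6 × (4/9) × 123 = -33 kJ/mol.
Subtracting, OSPE = -49 − (-33) = -16 kJ/mol.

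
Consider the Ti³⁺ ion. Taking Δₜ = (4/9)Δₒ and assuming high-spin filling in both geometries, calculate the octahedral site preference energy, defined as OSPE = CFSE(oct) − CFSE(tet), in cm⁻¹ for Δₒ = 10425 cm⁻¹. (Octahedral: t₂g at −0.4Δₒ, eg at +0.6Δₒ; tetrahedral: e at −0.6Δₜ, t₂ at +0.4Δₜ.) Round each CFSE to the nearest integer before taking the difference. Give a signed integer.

-1390

Group 4 minus oxidation state +3 gives a d¹ configuration for Ti³⁺.
Octahedral (high-spin): t2g^1 e_g^0, CFSE = 1(−0.4) + 0(+0.6) = -0.4Δₒ = -0.4 × 10425 = -4170 cm⁻¹.
Tetrahedral: e^1 t2^0, CFSE = 1(−0.6) + 0(+0.4) = -0.6Δₜ = -0.6 × (4/9) × 10425 = -2780 cm⁻¹.
Subtracting, OSPE = -4170 − (-2780) = -1390 cm⁻¹.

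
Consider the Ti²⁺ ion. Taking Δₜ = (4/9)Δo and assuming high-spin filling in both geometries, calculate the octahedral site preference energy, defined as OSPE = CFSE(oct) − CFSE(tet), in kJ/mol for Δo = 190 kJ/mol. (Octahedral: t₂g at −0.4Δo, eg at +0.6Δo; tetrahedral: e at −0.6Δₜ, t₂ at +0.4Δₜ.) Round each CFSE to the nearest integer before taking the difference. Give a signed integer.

Ti²⁺: group 4, so d-count = 4 − 2 = 2.
Octahedral (high-spin): t2g^2 e_g^0, CFSE = 2(−0.4) + 0(+0.6) = -0.8Δo = -0.8 × 190 = -152 kJ/mol.
Tetrahedral: e^2 t2^0, CFSE = 2(−0.6) + 0(+0.4) = -1.2Δₜ = -1.2 × (4/9) × 190 = -101 kJ/mol.
OSPE = -152 − (-101) = -51 kJ/mol.

-51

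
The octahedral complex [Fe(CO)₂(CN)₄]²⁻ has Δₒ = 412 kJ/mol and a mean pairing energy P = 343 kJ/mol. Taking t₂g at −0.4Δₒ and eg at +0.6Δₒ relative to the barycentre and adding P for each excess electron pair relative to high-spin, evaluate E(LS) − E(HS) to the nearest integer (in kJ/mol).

Ligand charges: 2×(+0) from CO and 4×(-1) from CN⁻ sum to -4; with overall charge -2, Fe is +2.
Group 8 minus oxidation state +2 gives a d⁶ configuration for Fe²⁺.
High-spin: t₂g⁴ eg², CFSE = -0.4Δₒ = -165 kJ/mol.
For low-spin the configuration is t₂g⁶ eg⁰: orbital energy -2.4 × 412 = -989 kJ/mol, and 2 additional pairs relative to high-spin add 686 kJ/mol, giving -303 kJ/mol.
E(LS) − E(HS) = -303 − (-165) = -138 kJ/mol.

-138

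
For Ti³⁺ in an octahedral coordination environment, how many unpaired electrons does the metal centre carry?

1

Ti is in group 4, so Ti³⁺ is d¹ (4 − 3 = 1).
Configuration: t2g^1 e_g^0, giving 1 unpaired electron.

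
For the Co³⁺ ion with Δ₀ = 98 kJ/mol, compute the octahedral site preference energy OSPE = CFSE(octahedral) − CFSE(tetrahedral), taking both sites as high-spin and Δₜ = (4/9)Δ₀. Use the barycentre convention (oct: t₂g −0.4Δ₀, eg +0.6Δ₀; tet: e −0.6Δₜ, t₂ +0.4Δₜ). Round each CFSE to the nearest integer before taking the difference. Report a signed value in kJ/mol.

Co is in group 9, so Co³⁺ is d⁶ (9 − 3 = 6).
In an octahedral site d⁶ (HS) is t2g^4 e_g^2, giving CFSE(oct) = -0.4Δ₀ = -39 kJ/mol.
Tetrahedral: e^3 t2^3, CFSE = 3(−0.6) + 3(+0.4) = -0.6Δₜ = -0.6 × (4/9) × 98 = -26 kJ/mol.
OSPE = CFSE(oct) − CFSE(tet) = -39 − (-26) = -13 kJ/mol.

-13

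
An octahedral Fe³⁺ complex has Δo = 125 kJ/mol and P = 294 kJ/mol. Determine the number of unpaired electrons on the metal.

Fe sits in group 8; removing 3 electrons leaves Fe³⁺ with 8 − 3 = 5 d electrons.
With Δo < P the complex is high-spin.
That gives t2g^3 e_g^2.
Unpaired electrons: 5.

5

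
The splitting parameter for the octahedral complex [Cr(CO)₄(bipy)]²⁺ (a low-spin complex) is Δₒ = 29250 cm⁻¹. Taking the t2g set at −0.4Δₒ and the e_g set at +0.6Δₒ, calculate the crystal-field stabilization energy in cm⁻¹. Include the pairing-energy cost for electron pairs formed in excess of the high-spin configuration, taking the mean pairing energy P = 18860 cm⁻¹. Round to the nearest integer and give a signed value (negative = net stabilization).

-27940

Ligand charges: 4×(+0) from CO and 1×(+0) from bipy sum to +0; with overall charge +2, Cr is +2.
Cr sits in group 6; removing 2 electrons leaves Cr²⁺ with 6 − 2 = 4 d electrons.
Electron filling gives t2g^4 e_g^0.
The orbital stabilization is -1.6Δₒ = -1.6 × 29250 = -46800 cm⁻¹.
Relative to high-spin t2g^3 e_g^1 (0 paired), the low-spin configuration has 1 additional pair, contributing +1 × 18860 = +18860 cm⁻¹.
Overall CFSE = -46800 + 18860 = -27940 cm⁻¹.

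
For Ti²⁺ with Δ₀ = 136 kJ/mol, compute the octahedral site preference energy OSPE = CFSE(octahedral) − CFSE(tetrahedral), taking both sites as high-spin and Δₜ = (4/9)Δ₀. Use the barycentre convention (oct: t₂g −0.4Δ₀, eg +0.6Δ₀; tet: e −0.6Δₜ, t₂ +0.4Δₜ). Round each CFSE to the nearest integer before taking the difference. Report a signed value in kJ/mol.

-36

Ti is in group 4, so Ti²⁺ is d² (4 − 2 = 2).
Octahedral high-spin t₂g² eg⁰: CFSE = -0.8 × 136 = -109 kJ/mol.
Tetrahedral: e² t₂⁰, CFSE = 2(−0.6) + 0(+0.4) = -1.2Δₜ = -1.2 × (4/9) × 136 = -73 kJ/mol.
OSPE = -109 − (-73) = -36 kJ/mol.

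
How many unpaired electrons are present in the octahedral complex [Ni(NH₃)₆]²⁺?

2

NH₃ is neutral, so the +2 overall charge sits on Ni: oxidation state +2.
Ni²⁺: group 10, so d-count = 10 − 2 = 8.
Configuration: t₂g⁶ eg², giving 2 unpaired electrons.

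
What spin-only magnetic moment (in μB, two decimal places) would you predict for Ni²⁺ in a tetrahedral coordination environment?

Ni is in group 10, so Ni²⁺ is d⁸ (10 − 2 = 8).
Tetrahedral splitting is small, so the complex is high-spin.
Configuration: e^4 t2^4 → 2 unpaired electrons.
μ(spin-only) = √[2(2+2)] = √8 ≈ 2.83 μB.

2.83 μB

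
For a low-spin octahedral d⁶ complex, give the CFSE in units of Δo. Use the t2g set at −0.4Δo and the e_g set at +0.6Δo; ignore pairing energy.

Configuration: t2g^6 e_g^0.
CFSE = 6(-0.4Δo) + 0(0.6Δo) = -2.4Δo + 0.0Δo = -2.4Δo.

-2.4 Δo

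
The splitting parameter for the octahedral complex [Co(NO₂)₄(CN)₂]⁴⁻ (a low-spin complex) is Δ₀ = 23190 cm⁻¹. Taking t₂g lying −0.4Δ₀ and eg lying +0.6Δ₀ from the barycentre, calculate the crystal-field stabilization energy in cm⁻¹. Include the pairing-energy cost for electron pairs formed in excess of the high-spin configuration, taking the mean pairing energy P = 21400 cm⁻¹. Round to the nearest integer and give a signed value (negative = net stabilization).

-20342

Ligand charges: 4×(-1) from NO₂⁻ and 2×(-1) from CN⁻ sum to -6; with overall charge -4, Co is +2.
Co²⁺: group 9, so d-count = 9 − 2 = 7.
The d⁷ electrons fill as t₂g⁶ eg¹.
The orbital stabilization is -1.8Δ₀ = -1.8 × 23190 = -41742 cm⁻¹.
Relative to high-spin t₂g⁵ eg² (2 paired), the low-spin configuration has 1 additional pair, contributing +1 × 21400 = +21400 cm⁻¹.
Net CFSE = -41742 + 21400 = -20342 cm⁻¹.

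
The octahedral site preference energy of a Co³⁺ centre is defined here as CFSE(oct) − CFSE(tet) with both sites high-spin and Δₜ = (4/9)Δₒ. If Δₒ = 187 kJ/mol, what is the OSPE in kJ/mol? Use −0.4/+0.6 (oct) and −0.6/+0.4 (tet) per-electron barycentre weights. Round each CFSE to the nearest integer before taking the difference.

-25

Co³⁺: group 9, so d-count = 9 − 3 = 6.
Octahedral (high-spin): t₂g⁴ eg², CFSE = 4(−0.4) + 2(+0.6) = -0.4Δₒ = -0.4 × 187 = -75 kJ/mol.
Tetrahedral: e³ t₂³, CFSE = 3(−0.6) + 3(+0.4) = -0.6Δₜ = -0.6 × (4/9) × 187 = -50 kJ/mol.
OSPE = -75 − (-50) = -25 kJ/mol.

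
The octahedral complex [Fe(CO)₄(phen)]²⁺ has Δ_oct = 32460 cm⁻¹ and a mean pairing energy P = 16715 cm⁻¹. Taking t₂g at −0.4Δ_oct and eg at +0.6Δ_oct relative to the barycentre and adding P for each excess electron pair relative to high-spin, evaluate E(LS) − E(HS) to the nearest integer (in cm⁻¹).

-31490

Ligand charges: 4×(+0) from CO and 1×(+0) from phen sum to +0; with overall charge +2, Fe is +2.
Fe is in group 8, so Fe²⁺ is d⁶ (8 − 2 = 6).
High-spin d⁶ fills as t₂g⁴ eg² with CFSE 4(−0.4) + 2(+0.6) = -0.4Δ_oct = -12984 cm⁻¹.
For low-spin the configuration is t₂g⁶ eg⁰: orbital energy -2.4 × 32460 = -77904 cm⁻¹, and 2 additional pairs relative to high-spin add 33430 cm⁻¹, giving -44474 cm⁻¹.
Thus E(LS) − E(HS) = -31490 cm⁻¹.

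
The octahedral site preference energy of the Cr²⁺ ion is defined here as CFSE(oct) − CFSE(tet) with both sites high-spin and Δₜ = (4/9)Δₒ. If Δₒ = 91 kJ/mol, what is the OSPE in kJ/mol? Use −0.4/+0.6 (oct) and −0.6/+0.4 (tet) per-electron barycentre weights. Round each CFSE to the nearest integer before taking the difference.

-39

Cr is in group 6, so Cr²⁺ is d⁴ (6 − 2 = 4).
Octahedral high-spin t₂g³ eg¹: CFSE = -0.6 × 91 = -55 kJ/mol.
Tetrahedral: e² t₂², CFSE = 2(−0.6) + 2(+0.4) = -0.4Δₜ = -0.4 × (4/9) × 91 = -16 kJ/mol.
OSPE = CFSE(oct) − CFSE(tet) = -55 − (-16) = -39 kJ/mol.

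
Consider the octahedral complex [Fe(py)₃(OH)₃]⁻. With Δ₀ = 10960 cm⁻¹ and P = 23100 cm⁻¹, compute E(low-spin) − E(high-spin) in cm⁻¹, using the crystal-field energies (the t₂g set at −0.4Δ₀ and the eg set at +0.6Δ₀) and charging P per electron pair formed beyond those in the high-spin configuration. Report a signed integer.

Ligand charges: 3×(+0) from py and 3×(-1) from OH⁻ sum to -3; with overall charge -1, Fe is +2.
Group 8 minus oxidation state +2 gives a d⁶ configuration for Fe²⁺.
High-spin d⁶ fills as t₂g⁴ eg² with CFSE 4(−0.4) + 2(+0.6) = -0.4Δ₀ = -4384 cm⁻¹.
Low-spin: t₂g⁶ eg⁰, orbital CFSE = -2.4Δ₀ = -26304 cm⁻¹; plus 2 excess pairs × P = +46200 cm⁻¹; total 19896 cm⁻¹.
Thus E(LS) − E(HS) = 24280 cm⁻¹.

24280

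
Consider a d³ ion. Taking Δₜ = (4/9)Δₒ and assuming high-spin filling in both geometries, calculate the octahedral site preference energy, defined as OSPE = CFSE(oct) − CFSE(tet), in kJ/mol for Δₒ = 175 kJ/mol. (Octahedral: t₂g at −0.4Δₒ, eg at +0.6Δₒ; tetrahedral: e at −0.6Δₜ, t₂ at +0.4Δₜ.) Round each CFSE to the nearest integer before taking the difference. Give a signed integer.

-148

Octahedral (high-spin): t2g^3 e_g^0, CFSE = 3(−0.4) + 0(+0.6) = -1.2Δₒ = -1.2 × 175 = -210 kJ/mol.
Tetrahedral e^2 t2^1 gives -0.8Δₜ = -0.8 × (4/9) × 175 = -62 kJ/mol.
OSPE = -210 − (-62) = -148 kJ/mol.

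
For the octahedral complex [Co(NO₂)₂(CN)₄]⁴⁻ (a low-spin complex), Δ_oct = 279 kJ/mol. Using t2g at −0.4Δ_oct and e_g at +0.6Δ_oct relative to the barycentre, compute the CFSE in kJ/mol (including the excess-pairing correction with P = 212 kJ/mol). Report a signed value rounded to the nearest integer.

Ligand charges: 2×(-1) from NO₂⁻ and 4×(-1) from CN⁻ sum to -6; with overall charge -4, Co is +2.
Co sits in group 9; removing 2 electrons leaves Co²⁺ with 9 − 2 = 7 d electrons.
Electron filling gives t2g^6 e_g^1.
Orbital CFSE = 6(-0.4) + 1(0.6) = -1.8Δ_oct = -1.8 × 279 = -502 kJ/mol.
High-spin d⁷ would be t2g^5 e_g^2 with 2 pairs; low-spin has 3, so 1 excess pair costs +1P = +212 kJ/mol.
Net CFSE = -502 + 212 = -290 kJ/mol.

-290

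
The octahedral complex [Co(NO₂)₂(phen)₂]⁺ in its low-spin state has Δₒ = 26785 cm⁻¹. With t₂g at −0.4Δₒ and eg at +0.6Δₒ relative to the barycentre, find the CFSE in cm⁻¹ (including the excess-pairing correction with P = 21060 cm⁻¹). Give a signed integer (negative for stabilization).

Ligand charges: 2×(-1) from NO₂⁻ and 2×(+0) from phen sum to -2; with overall charge +1, Co is +3.
Co sits in group 9; removing 3 electrons leaves Co³⁺ with 9 − 3 = 6 d electrons.
Configuration: t₂g⁶ eg⁰.
CFSE(orbital) = 6×(-0.4Δₒ) + 0×(0.6Δₒ) = -2.4Δₒ; with Δₒ = 26785 cm⁻¹ that is -64284 cm⁻¹.
High-spin d⁶ would be t₂g⁴ eg² with 1 pair; low-spin has 3, so 2 excess pairs cost +2P = +42120 cm⁻¹.
Overall CFSE = -64284 + 42120 = -22164 cm⁻¹.

-22164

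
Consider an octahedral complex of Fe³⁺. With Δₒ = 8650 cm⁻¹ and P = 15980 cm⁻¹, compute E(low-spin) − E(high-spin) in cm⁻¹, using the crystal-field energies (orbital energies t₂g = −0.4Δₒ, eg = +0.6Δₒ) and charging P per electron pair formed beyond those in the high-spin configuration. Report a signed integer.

14660

Group 8 minus oxidation state +3 gives a d⁵ configuration for Fe³⁺.
High-spin d⁵ fills as t₂g³ eg² with CFSE 3(−0.4) + 2(+0.6) = 0.0Δₒ = 0 cm⁻¹.
Low-spin: t₂g⁵ eg⁰, orbital CFSE = -2.0Δₒ = -17300 cm⁻¹; plus 2 excess pairs × P = +31960 cm⁻¹; total 14660 cm⁻¹.
Thus E(LS) − E(HS) = 14660 cm⁻¹.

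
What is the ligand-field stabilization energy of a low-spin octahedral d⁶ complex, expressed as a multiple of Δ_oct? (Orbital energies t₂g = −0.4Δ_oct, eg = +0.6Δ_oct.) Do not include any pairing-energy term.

Configuration: t₂g⁶ eg⁰.
CFSE = 6(-0.4Δ_oct) + 0(0.6Δ_oct) = -2.4Δ_oct + 0.0Δ_oct = -2.4Δ_oct.

-2.4 Δ_oct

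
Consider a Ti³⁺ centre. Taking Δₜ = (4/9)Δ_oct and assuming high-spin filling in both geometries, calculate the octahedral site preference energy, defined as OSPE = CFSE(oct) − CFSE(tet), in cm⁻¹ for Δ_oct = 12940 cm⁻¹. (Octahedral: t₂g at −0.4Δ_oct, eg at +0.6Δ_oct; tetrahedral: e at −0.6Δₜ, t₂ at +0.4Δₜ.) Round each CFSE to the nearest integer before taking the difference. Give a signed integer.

Ti is in group 4, so Ti³⁺ is d¹ (4 − 3 = 1).
Octahedral (high-spin): t₂g¹ eg⁰, CFSE = 1(−0.4) + 0(+0.6) = -0.4Δ_oct = -0.4 × 12940 = -5176 cm⁻¹.
Tetrahedral e¹ t₂⁰ gives -0.6Δₜ = -0.6 × (4/9) × 12940 = -3451 cm⁻¹.
Subtracting, OSPE = -5176 − (-3451) = -1725 cm⁻¹.

-1725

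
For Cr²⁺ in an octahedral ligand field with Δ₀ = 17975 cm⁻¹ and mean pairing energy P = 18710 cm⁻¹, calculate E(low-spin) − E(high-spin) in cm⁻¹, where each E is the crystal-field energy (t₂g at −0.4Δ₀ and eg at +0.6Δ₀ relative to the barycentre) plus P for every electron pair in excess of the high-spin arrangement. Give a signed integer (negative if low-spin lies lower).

Cr sits in group 6; removing 2 electrons leaves Cr²⁺ with 6 − 2 = 4 d electrons.
High-spin d⁴ fills as t₂g³ eg¹ with CFSE 3(−0.4) + 1(+0.6) = -0.6Δ₀ = -10785 cm⁻¹.
Low-spin: t₂g⁴ eg⁰, orbital CFSE = -1.6Δ₀ = -28760 cm⁻¹; plus 1 excess pair × P = +18710 cm⁻¹; total -10050 cm⁻¹.
Thus E(LS) − E(HS) = 735 cm⁻¹.

735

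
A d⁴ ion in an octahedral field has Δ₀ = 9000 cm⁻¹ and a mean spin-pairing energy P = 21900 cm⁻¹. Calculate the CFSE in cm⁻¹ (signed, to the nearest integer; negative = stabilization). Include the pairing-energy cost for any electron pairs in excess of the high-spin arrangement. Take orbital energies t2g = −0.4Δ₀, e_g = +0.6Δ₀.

Δ₀ < P, so pairing is avoided: the ground state is high-spin.
Configuration: t2g^3 e_g^1.
Orbital CFSE = -0.6Δ₀ = -0.6 × 9000 = -5400 cm⁻¹.
High-spin has no excess pairs, so no pairing correction applies.

-5400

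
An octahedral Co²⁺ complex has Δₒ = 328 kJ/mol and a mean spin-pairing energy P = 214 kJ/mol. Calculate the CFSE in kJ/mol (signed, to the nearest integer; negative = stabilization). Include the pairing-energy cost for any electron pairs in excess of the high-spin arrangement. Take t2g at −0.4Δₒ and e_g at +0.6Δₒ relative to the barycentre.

Co sits in group 9; removing 2 electrons leaves Co²⁺ with 9 − 2 = 7 d electrons.
Since Δₒ = 328 kJ/mol > P = 214 kJ/mol, the complex adopts the low-spin configuration.
Configuration: t2g^6 e_g^1.
Orbital CFSE = -1.8Δₒ = -1.8 × 328 = -590 kJ/mol.
Excess pairs vs high-spin: 3 − 2 = 1; pairing cost = +214 kJ/mol.
Net CFSE = -590 + 214 = -376 kJ/mol.

-376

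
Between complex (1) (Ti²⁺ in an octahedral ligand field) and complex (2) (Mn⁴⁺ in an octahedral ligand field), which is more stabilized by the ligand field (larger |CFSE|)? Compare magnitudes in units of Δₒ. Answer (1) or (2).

(1): Group 4 minus oxidation state +2 gives a d² configuration for Ti²⁺; t₂g² eg⁰, CFSE = -0.8Δₒ.
(2): Mn sits in group 7; removing 4 electrons leaves Mn⁴⁺ with 7 − 4 = 3 d electrons; For octahedral d³ the high- and low-spin configurations coincide; t2g^3 e_g^0, CFSE = -1.2Δₒ.
So (2) has the larger |CFSE|.

(2)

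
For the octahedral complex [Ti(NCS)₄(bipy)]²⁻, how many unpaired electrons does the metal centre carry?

Ligand charges: 4×(-1) from NCS⁻ and 1×(+0) from bipy sum to -4; with overall charge -2, Ti is +2.
Ti sits in group 4; removing 2 electrons leaves Ti²⁺ with 4 − 2 = 2 d electrons.
Configuration: t2g^2 e_g^0, giving 2 unpaired electrons.

2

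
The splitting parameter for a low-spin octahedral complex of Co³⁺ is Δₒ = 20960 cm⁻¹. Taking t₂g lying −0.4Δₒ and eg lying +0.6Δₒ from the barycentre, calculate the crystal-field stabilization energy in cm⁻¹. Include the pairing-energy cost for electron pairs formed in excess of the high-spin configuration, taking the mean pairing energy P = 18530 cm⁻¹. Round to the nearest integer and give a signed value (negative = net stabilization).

-13244

Co is in group 9, so Co³⁺ is d⁶ (9 − 3 = 6).
Electron filling gives t₂g⁶ eg⁰.
Orbital CFSE = 6(-0.4) + 0(0.6) = -2.4Δₒ = -2.4 × 20960 = -50304 cm⁻¹.
Relative to high-spin t₂g⁴ eg² (1 paired), the low-spin configuration has 2 additional pairs, contributing +2 × 18530 = +37060 cm⁻¹.
Overall CFSE = -50304 + 37060 = -13244 cm⁻¹.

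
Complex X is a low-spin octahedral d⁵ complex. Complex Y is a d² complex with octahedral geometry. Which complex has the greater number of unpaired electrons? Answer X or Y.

X: t2g^5 e_g^0 → 1 unpaired.
Y: For octahedral d² the high- and low-spin configurations coincide; t₂g² eg⁰ → 2 unpaired.
So Y has more unpaired electrons.

Y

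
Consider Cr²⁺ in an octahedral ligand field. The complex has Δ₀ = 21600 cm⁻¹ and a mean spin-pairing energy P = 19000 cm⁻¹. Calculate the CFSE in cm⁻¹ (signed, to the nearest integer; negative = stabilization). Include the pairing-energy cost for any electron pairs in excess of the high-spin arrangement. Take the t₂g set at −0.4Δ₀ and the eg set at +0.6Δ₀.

Cr is in group 6, so Cr²⁺ is d⁴ (6 − 2 = 4).
Δ₀ > P, so pairing is preferred: the ground state is low-spin.
That gives t₂g⁴ eg⁰.
Orbital CFSE = -1.6Δ₀ = -1.6 × 21600 = -34560 cm⁻¹.
Excess pairs vs high-spin: 1 − 0 = 1; pairing cost = +19000 cm⁻¹.
Net CFSE = -34560 + 19000 = -15560 cm⁻¹.

-15560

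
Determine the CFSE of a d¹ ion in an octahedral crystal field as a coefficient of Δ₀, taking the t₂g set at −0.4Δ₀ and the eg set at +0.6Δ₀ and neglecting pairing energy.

Configuration: t₂g¹ eg⁰.
CFSE = 1(-0.4Δ₀) + 0(0.6Δ₀) = -0.4Δ₀ + 0.0Δ₀ = -0.4Δ₀.

-0.4 Δ₀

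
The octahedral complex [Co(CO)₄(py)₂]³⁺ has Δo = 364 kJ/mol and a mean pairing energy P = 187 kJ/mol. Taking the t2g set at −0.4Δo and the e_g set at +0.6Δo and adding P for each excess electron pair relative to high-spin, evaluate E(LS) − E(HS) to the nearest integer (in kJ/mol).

Ligand charges: 4×(+0) from CO and 2×(+0) from py sum to +0; with overall charge +3, Co is +3.
Co sits in group 9; removing 3 electrons leaves Co³⁺ with 9 − 3 = 6 d electrons.
High-spin: t2g^4 e_g^2, CFSE = -0.4Δo = -146 kJ/mol.
For low-spin the configuration is t2g^6 e_g^0: orbital energy -2.4 × 364 = -874 kJ/mol, and 2 additional pairs relative to high-spin add 374 kJ/mol, giving -500 kJ/mol.
Thus E(LS) − E(HS) = -354 kJ/mol.

-354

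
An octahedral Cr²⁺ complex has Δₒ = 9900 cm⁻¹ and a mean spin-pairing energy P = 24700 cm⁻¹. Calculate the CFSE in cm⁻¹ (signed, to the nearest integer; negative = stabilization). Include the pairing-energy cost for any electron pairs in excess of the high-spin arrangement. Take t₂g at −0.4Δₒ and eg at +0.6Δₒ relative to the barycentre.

-5940

Cr is in group 6, so Cr²⁺ is d⁴ (6 − 2 = 4).
Since Δₒ = 9900 cm⁻¹ < P = 24700 cm⁻¹, the complex adopts the high-spin configuration.
That gives t₂g³ eg¹.
Orbital CFSE = -0.6Δₒ = -0.6 × 9900 = -5940 cm⁻¹.
High-spin has no excess pairs, so no pairing correction applies.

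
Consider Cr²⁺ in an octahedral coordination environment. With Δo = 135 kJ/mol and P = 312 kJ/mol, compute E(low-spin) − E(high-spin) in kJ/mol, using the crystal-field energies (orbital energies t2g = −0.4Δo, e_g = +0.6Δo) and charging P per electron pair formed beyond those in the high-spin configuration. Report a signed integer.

177

Group 6 minus oxidation state +2 gives a d⁴ configuration for Cr²⁺.
In the high-spin limit (t2g^3 e_g^1) the orbital term is -0.6Δo = -81 kJ/mol, with no excess pairing.
Low-spin t2g^4 e_g^0 gives -1.6Δo = -216 kJ/mol, but forming 1 extra pair costs 1P = 312 kJ/mol, so E(LS) = -216 + 312 = 96 kJ/mol.
E(LS) − E(HS) = 96 − (-81) = 177 kJ/mol.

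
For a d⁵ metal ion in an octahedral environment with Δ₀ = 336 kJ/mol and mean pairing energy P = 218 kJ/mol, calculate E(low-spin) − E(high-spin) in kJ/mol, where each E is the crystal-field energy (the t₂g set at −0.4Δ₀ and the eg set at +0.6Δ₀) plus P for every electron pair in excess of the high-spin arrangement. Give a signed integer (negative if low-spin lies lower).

-236

High-spin: t₂g³ eg², CFSE = 0.0Δ₀ = 0 kJ/mol.
For low-spin the configuration is t₂g⁵ eg⁰: orbital energy -2.0 × 336 = -672 kJ/mol, and 2 additional pairs relative to high-spin add 436 kJ/mol, giving -236 kJ/mol.
Thus E(LS) − E(HS) = -236 kJ/mol.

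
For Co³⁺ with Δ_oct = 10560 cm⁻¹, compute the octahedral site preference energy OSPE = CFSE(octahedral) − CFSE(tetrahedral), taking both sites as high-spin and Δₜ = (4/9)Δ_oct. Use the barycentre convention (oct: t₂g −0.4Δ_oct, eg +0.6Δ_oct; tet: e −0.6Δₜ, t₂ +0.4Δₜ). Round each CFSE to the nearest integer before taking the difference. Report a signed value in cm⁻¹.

Co is in group 9, so Co³⁺ is d⁶ (9 − 3 = 6).
Octahedral (high-spin): t₂g⁴ eg², CFSE = 4(−0.4) + 2(+0.6) = -0.4Δ_oct = -0.4 × 10560 = -4224 cm⁻¹.
In a tetrahedral site the filling is e³ t₂³: CFSE(tet) = -0.6Δₜ = -0.6 × (4/9)(10560) = -2816 cm⁻¹.
Subtracting, OSPE = -4224 − (-2816) = -1408 cm⁻¹.

-1408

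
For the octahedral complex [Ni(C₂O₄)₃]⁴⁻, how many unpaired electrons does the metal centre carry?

Each C₂O₄²⁻ contributes -2; 3 × (-2) = -6. With overall charge -4, Ni is in the +2 oxidation state.
Ni²⁺: group 10, so d-count = 10 − 2 = 8.
For octahedral d⁸ the high- and low-spin configurations coincide.
Configuration: t₂g⁶ eg², giving 2 unpaired electrons.

2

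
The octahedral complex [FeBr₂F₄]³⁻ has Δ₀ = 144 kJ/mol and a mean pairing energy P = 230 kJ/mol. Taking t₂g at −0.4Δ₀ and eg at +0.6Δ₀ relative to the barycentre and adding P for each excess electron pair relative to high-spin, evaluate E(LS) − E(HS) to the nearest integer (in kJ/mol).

172

Ligand charges: 2×(-1) from Br⁻ and 4×(-1) from F⁻ sum to -6; with overall charge -3, Fe is +3.
Fe is in group 8, so Fe³⁺ is d⁵ (8 − 3 = 5).
In the high-spin limit (t₂g³ eg²) the orbital term is 0.0Δ₀ = 0 kJ/mol, with no excess pairing.
For low-spin the configuration is t₂g⁵ eg⁰: orbital energy -2.0 × 144 = -288 kJ/mol, and 2 additional pairs relative to high-spin add 460 kJ/mol, giving 172 kJ/mol.
The difference is 172 − (0) = 172 kJ/mol, so high-spin lies lower.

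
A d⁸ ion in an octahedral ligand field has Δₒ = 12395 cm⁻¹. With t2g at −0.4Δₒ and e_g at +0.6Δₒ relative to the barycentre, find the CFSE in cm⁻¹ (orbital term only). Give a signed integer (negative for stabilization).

For octahedral d⁸ the high- and low-spin configurations coincide.
Configuration: t2g^6 e_g^2.
Orbital CFSE = 6(-0.4) + 2(0.6) = -1.2Δₒ = -1.2 × 12395 = -14874 cm⁻¹.

-14874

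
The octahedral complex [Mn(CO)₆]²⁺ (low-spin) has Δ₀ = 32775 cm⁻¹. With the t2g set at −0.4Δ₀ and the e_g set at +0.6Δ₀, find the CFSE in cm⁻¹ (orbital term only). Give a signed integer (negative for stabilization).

CO is neutral, so the +2 overall charge sits on Mn: oxidation state +2.
Group 7 minus oxidation state +2 gives a d⁵ configuration for Mn²⁺.
Configuration: t2g^5 e_g^0.
Orbital CFSE = 5(-0.4) + 0(0.6) = -2.0Δ₀ = -2.0 × 32775 = -65550 cm⁻¹.

-65550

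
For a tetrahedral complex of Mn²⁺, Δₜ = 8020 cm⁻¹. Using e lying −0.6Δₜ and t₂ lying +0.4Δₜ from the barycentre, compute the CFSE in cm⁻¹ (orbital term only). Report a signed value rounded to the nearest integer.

Mn is in group 7, so Mn²⁺ is d⁵ (7 − 2 = 5).
Tetrahedral fields are weak (Δₜ ≈ 4/9 Δₒ), so electrons fill high-spin.
Configuration: e² t₂³.
Orbital CFSE = 2(-0.6) + 3(0.4) = 0.0Δₜ = 0.0 × 8020 = 0 cm⁻¹.

0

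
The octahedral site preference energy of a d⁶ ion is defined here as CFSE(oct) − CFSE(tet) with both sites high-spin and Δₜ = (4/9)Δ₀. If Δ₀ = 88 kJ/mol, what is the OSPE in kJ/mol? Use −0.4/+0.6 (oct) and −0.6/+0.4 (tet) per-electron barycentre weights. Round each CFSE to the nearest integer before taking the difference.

-12

Octahedral high-spin t₂g⁴ eg²: CFSE = -0.4 × 88 = -35 kJ/mol.
Tetrahedral e³ t₂³ gives -0.6Δₜ = -0.6 × (4/9) × 88 = -23 kJ/mol.
OSPE = -35 − (-23) = -12 kJ/mol.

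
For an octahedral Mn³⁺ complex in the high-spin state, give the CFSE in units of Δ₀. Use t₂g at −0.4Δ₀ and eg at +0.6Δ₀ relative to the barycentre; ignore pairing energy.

-0.6 Δ₀

Mn³⁺: group 7, so d-count = 7 − 3 = 4.
Configuration: t₂g³ eg¹.
CFSE = 3(-0.4Δ₀) + 1(0.6Δ₀) = -1.2Δ₀ + 0.6Δ₀ = -0.6Δ₀.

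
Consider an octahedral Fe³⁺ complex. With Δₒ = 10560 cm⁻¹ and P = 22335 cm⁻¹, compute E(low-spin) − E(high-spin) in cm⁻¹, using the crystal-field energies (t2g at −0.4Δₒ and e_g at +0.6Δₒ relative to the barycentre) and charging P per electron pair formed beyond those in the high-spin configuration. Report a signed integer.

Fe is in group 8, so Fe³⁺ is d⁵ (8 − 3 = 5).
High-spin: t2g^3 e_g^2, CFSE = 0.0Δₒ = 0 cm⁻¹.
Low-spin t2g^5 e_g^0 gives -2.0Δₒ = -21120 cm⁻¹, but forming 2 extra pairs costs 2P = 44670 cm⁻¹, so E(LS) = -21120 + 44670 = 23550 cm⁻¹.
The difference is 23550 − (0) = 23550 cm⁻¹, so high-spin lies lower.

23550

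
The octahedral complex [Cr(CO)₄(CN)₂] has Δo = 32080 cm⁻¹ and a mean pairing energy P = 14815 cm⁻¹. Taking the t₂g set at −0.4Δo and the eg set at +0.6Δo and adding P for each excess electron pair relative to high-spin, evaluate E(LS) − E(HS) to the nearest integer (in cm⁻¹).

-17265

Ligand charges: 4×(+0) from CO and 2×(-1) from CN⁻ sum to -2; with overall charge +0, Cr is +2.
Cr²⁺: group 6, so d-count = 6 − 2 = 4.
High-spin d⁴ fills as t₂g³ eg¹ with CFSE 3(−0.4) + 1(+0.6) = -0.6Δo = -19248 cm⁻¹.
For low-spin the configuration is t₂g⁴ eg⁰: orbital energy -1.6 × 32080 = -51328 cm⁻¹, and 1 additional pair relative to high-spin adds 14815 cm⁻¹, giving -36513 cm⁻¹.
E(LS) − E(HS) = -36513 − (-19248) = -17265 cm⁻¹.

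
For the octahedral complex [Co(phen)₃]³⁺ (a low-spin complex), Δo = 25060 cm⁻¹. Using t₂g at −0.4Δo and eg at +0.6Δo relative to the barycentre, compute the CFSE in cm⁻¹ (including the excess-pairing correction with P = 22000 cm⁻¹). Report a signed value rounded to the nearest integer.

phen is neutral, so the +3 overall charge sits on Co: oxidation state +3.
Group 9 minus oxidation state +3 gives a d⁶ configuration for Co³⁺.
Configuration: t₂g⁶ eg⁰.
Orbital CFSE = 6(-0.4) + 0(0.6) = -2.4Δo = -2.4 × 25060 = -60144 cm⁻¹.
Pairing penalty: 3 pairs vs 1 in the high-spin reference → 2 extra × P = 44000 cm⁻¹.
Overall CFSE = -60144 + 44000 = -16144 cm⁻¹.

-16144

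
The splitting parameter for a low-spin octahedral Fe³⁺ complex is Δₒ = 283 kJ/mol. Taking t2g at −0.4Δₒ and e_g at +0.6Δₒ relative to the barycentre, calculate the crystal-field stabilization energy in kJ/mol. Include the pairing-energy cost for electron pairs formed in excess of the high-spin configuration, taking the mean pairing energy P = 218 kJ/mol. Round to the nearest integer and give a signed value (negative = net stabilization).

Fe³⁺: group 8, so d-count = 8 − 3 = 5.
Electron filling gives t2g^5 e_g^0.
Orbital CFSE = 5(-0.4) + 0(0.6) = -2.0Δₒ = -2.0 × 283 = -566 kJ/mol.
Pairing penalty: 2 pairs vs 0 in the high-spin reference → 2 extra × P = 436 kJ/mol.
Overall CFSE = -566 + 436 = -130 kJ/mol.

-130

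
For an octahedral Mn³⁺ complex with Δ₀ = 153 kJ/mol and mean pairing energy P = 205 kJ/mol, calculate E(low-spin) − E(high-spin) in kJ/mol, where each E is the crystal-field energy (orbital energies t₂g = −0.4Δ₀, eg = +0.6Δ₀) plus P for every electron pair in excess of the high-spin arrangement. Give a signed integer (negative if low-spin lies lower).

52

Mn is in group 7, so Mn³⁺ is d⁴ (7 − 3 = 4).
High-spin d⁴ fills as t₂g³ eg¹ with CFSE 3(−0.4) + 1(+0.6) = -0.6Δ₀ = -92 kJ/mol.
Low-spin t₂g⁴ eg⁰ gives -1.6Δ₀ = -245 kJ/mol, but forming 1 extra pair costs 1P = 205 kJ/mol, so E(LS) = -245 + 205 = -40 kJ/mol.
E(LS) − E(HS) = -40 − (-92) = 52 kJ/mol.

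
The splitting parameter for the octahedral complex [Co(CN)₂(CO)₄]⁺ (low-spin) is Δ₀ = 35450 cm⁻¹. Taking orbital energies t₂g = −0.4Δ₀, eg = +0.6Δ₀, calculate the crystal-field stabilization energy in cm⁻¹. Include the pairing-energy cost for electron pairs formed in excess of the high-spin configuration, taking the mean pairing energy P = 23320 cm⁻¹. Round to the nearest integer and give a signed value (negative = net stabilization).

-38440

Ligand charges: 2×(-1) from CN⁻ and 4×(+0) from CO sum to -2; with overall charge +1, Co is +3.
Group 9 minus oxidation state +3 gives a d⁶ configuration for Co³⁺.
The d⁶ electrons fill as t₂g⁶ eg⁰.
The orbital stabilization is -2.4Δ₀ = -2.4 × 35450 = -85080 cm⁻¹.
Pairing penalty: 3 pairs vs 1 in the high-spin reference → 2 extra × P = 46640 cm⁻¹.
Combining: -85080 + 46640 = -38440 cm⁻¹.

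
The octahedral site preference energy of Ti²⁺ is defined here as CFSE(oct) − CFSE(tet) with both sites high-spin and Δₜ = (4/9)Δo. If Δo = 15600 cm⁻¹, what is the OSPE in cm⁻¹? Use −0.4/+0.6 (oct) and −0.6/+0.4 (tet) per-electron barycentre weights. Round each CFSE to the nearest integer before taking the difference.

-4160

Group 4 minus oxidation state +2 gives a d² configuration for Ti²⁺.
Octahedral (high-spin): t₂g² eg⁰, CFSE = 2(−0.4) + 0(+0.6) = -0.8Δo = -0.8 × 15600 = -12480 cm⁻¹.
Tetrahedral: e² t₂⁰, CFSE = 2(−0.6) + 0(+0.4) = -1.2Δₜ = -1.2 × (4/9) × 15600 = -8320 cm⁻¹.
Subtracting, OSPE = -12480 − (-8320) = -4160 cm⁻¹.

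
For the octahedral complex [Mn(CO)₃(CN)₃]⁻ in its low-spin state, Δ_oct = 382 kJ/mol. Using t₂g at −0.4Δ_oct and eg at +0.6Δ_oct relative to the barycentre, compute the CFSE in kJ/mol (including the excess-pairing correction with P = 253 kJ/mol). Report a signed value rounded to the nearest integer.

Ligand charges: 3×(+0) from CO and 3×(-1) from CN⁻ sum to -3; with overall charge -1, Mn is +2.
Mn sits in group 7; removing 2 electrons leaves Mn²⁺ with 7 − 2 = 5 d electrons.
Configuration: t₂g⁵ eg⁰.
The orbital stabilization is -2.0Δ_oct = -2.0 × 382 = -764 kJ/mol.
Pairing penalty: 2 pairs vs 0 in the high-spin reference → 2 extra × P = 506 kJ/mol.
Overall CFSE = -764 + 506 = -258 kJ/mol.

-258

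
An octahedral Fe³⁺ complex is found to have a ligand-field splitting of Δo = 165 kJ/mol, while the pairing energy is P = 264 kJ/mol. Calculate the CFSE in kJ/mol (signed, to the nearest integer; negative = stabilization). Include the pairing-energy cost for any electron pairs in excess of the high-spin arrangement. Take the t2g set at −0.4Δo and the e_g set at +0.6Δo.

0

Group 8 minus oxidation state +3 gives a d⁵ configuration for Fe³⁺.
Δo < P, so pairing is avoided: the ground state is high-spin.
Configuration: t2g^3 e_g^2.
Orbital CFSE = 0.0Δo = 0.0 × 165 = 0 kJ/mol.
High-spin has no excess pairs, so no pairing correction applies.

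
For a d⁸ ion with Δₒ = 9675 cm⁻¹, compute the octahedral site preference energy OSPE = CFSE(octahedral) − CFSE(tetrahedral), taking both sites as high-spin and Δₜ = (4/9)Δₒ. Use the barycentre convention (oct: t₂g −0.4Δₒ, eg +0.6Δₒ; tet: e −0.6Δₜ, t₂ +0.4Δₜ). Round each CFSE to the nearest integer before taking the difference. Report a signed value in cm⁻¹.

-8170

Octahedral high-spin t₂g⁶ eg²: CFSE = -1.2 × 9675 = -11610 cm⁻¹.
Tetrahedral e⁴ t₂⁴ gives -0.8Δₜ = -0.8 × (4/9) × 9675 = -3440 cm⁻¹.
Subtracting, OSPE = -11610 − (-3440) = -8170 cm⁻¹.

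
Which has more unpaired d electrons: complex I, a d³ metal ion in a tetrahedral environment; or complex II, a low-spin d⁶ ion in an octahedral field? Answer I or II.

I: Tetrahedral fields are weak (Δₜ ≈ 4/9 Δₒ), so electrons fill high-spin; e² t₂¹ → 3 unpaired.
II: t2g^6 e_g^0 → 0 unpaired.
So I has more unpaired electrons.

I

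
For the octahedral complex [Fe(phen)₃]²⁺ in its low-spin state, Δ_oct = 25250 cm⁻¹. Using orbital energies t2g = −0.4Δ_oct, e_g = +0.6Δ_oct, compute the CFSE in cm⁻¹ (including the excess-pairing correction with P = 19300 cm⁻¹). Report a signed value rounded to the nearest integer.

-22000

phen is neutral, so the +2 overall charge sits on Fe: oxidation state +2.
Fe is in group 8, so Fe²⁺ is d⁶ (8 − 2 = 6).
Electron filling gives t2g^6 e_g^0.
CFSE(orbital) = 6×(-0.4Δ_oct) + 0×(0.6Δ_oct) = -2.4Δ_oct; with Δ_oct = 25250 cm⁻¹ that is -60600 cm⁻¹.
Relative to high-spin t2g^4 e_g^2 (1 paired), the low-spin configuration has 2 additional pairs, contributing +2 × 19300 = +38600 cm⁻¹.
Net CFSE = -60600 + 38600 = -22000 cm⁻¹.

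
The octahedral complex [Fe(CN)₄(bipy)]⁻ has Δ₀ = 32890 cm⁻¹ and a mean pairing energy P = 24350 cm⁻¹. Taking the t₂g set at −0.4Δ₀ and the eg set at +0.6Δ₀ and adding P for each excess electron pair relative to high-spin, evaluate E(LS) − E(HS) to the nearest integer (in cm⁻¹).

Ligand charges: 4×(-1) from CN⁻ and 1×(+0) from bipy sum to -4; with overall charge -1, Fe is +3.
Group 8 minus oxidation state +3 gives a d⁵ configuration for Fe³⁺.
High-spin d⁵ fills as t₂g³ eg² with CFSE 3(−0.4) + 2(+0.6) = 0.0Δ₀ = 0 cm⁻¹.
Low-spin: t₂g⁵ eg⁰, orbital CFSE = -2.0Δ₀ = -65780 cm⁻¹; plus 2 excess pairs × P = +48700 cm⁻¹; total -17080 cm⁻¹.
Thus E(LS) − E(HS) = -17080 cm⁻¹.

-17080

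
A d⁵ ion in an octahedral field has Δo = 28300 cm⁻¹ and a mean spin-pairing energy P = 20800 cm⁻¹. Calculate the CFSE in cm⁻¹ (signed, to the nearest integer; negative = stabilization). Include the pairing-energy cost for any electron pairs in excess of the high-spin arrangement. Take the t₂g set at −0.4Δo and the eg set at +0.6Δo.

-15000

Here Δo > P (28300 > 20800), so the low-spin state is favoured.
Configuration: t₂g⁵ eg⁰.
Orbital CFSE = -2.0Δo = -2.0 × 28300 = -56600 cm⁻¹.
Excess pairs vs high-spin: 2 − 0 = 2; pairing cost = +41600 cm⁻¹.
Net CFSE = -56600 + 41600 = -15000 cm⁻¹.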